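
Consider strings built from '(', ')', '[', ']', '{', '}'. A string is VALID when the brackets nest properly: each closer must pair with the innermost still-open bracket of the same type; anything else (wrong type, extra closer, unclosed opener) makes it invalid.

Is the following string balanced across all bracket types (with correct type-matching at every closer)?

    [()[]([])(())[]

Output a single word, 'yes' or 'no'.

Answer: no

Derivation:
pos 0: push '['; stack = [
pos 1: push '('; stack = [(
pos 2: ')' matches '('; pop; stack = [
pos 3: push '['; stack = [[
pos 4: ']' matches '['; pop; stack = [
pos 5: push '('; stack = [(
pos 6: push '['; stack = [([
pos 7: ']' matches '['; pop; stack = [(
pos 8: ')' matches '('; pop; stack = [
pos 9: push '('; stack = [(
pos 10: push '('; stack = [((
pos 11: ')' matches '('; pop; stack = [(
pos 12: ')' matches '('; pop; stack = [
pos 13: push '['; stack = [[
pos 14: ']' matches '['; pop; stack = [
end: stack still non-empty ([) → INVALID
Verdict: unclosed openers at end: [ → no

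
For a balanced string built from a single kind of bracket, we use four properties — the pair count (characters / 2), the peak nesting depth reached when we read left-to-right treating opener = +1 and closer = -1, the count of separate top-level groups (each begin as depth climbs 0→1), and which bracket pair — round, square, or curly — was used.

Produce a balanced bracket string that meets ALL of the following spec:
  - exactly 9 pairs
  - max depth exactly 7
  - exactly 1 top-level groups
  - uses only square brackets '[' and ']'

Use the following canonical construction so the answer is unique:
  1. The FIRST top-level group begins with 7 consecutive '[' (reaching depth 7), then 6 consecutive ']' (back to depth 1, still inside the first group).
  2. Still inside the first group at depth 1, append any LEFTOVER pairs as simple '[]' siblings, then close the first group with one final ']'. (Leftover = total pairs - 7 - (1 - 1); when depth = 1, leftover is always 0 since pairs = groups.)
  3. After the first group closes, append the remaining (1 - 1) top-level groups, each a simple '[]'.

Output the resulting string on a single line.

Spec: pairs=9 depth=7 groups=1
Leftover pairs = 9 - 7 - (1-1) = 2
First group: deep chain of depth 7 + 2 sibling pairs
Remaining 0 groups: simple '[]' each

Answer: [[[[[[[]]]]]][][]]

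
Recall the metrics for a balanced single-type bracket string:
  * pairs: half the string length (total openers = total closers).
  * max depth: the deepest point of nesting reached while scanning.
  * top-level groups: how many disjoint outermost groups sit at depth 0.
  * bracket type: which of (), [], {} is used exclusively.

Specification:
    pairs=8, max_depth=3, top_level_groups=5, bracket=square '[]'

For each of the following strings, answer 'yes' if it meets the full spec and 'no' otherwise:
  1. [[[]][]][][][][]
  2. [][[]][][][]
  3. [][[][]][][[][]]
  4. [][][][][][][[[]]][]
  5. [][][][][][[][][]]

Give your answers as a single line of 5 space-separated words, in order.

String 1 '[[[]][]][][][][]': depth seq [1 2 3 2 1 2 1 0 1 0 1 0 1 0 1 0]
  -> pairs=8 depth=3 groups=5 -> yes
String 2 '[][[]][][][]': depth seq [1 0 1 2 1 0 1 0 1 0 1 0]
  -> pairs=6 depth=2 groups=5 -> no
String 3 '[][[][]][][[][]]': depth seq [1 0 1 2 1 2 1 0 1 0 1 2 1 2 1 0]
  -> pairs=8 depth=2 groups=4 -> no
String 4 '[][][][][][][[[]]][]': depth seq [1 0 1 0 1 0 1 0 1 0 1 0 1 2 3 2 1 0 1 0]
  -> pairs=10 depth=3 groups=8 -> no
String 5 '[][][][][][[][][]]': depth seq [1 0 1 0 1 0 1 0 1 0 1 2 1 2 1 2 1 0]
  -> pairs=9 depth=2 groups=6 -> no

Answer: yes no no no no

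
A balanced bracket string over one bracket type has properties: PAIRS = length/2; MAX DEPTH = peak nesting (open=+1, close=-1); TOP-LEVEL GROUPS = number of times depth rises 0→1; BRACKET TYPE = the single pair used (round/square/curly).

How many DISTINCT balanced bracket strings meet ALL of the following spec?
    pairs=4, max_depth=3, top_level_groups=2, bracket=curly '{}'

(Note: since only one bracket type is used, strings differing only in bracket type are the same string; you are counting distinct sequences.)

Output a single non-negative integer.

Answer: 2

Derivation:
Spec: pairs=4 depth=3 groups=2
Count(depth <= 3) = 5
Count(depth <= 2) = 3
Count(depth == 3) = 5 - 3 = 2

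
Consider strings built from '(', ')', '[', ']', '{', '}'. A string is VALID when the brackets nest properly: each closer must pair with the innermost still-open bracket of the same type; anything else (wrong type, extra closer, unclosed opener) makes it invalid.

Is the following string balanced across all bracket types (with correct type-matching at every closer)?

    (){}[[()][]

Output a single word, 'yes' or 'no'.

pos 0: push '('; stack = (
pos 1: ')' matches '('; pop; stack = (empty)
pos 2: push '{'; stack = {
pos 3: '}' matches '{'; pop; stack = (empty)
pos 4: push '['; stack = [
pos 5: push '['; stack = [[
pos 6: push '('; stack = [[(
pos 7: ')' matches '('; pop; stack = [[
pos 8: ']' matches '['; pop; stack = [
pos 9: push '['; stack = [[
pos 10: ']' matches '['; pop; stack = [
end: stack still non-empty ([) → INVALID
Verdict: unclosed openers at end: [ → no

Answer: no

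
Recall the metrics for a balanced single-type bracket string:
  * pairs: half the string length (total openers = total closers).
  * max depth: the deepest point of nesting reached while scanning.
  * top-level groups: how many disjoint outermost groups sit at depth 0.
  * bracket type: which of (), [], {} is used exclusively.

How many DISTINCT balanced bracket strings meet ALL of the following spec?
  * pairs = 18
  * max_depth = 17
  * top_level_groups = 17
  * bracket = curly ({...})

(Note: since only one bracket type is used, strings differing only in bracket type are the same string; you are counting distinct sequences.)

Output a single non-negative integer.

Answer: 0

Derivation:
Spec: pairs=18 depth=17 groups=17
Count(depth <= 17) = 17
Count(depth <= 16) = 17
Count(depth == 17) = 17 - 17 = 0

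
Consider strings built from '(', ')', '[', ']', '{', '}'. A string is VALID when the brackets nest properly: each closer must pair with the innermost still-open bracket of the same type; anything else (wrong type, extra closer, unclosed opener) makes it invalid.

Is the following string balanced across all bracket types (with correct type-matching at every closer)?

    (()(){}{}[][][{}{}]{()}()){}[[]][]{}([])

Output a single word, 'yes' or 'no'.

pos 0: push '('; stack = (
pos 1: push '('; stack = ((
pos 2: ')' matches '('; pop; stack = (
pos 3: push '('; stack = ((
pos 4: ')' matches '('; pop; stack = (
pos 5: push '{'; stack = ({
pos 6: '}' matches '{'; pop; stack = (
pos 7: push '{'; stack = ({
pos 8: '}' matches '{'; pop; stack = (
pos 9: push '['; stack = ([
pos 10: ']' matches '['; pop; stack = (
pos 11: push '['; stack = ([
pos 12: ']' matches '['; pop; stack = (
pos 13: push '['; stack = ([
pos 14: push '{'; stack = ([{
pos 15: '}' matches '{'; pop; stack = ([
pos 16: push '{'; stack = ([{
pos 17: '}' matches '{'; pop; stack = ([
pos 18: ']' matches '['; pop; stack = (
pos 19: push '{'; stack = ({
pos 20: push '('; stack = ({(
pos 21: ')' matches '('; pop; stack = ({
pos 22: '}' matches '{'; pop; stack = (
pos 23: push '('; stack = ((
pos 24: ')' matches '('; pop; stack = (
pos 25: ')' matches '('; pop; stack = (empty)
pos 26: push '{'; stack = {
pos 27: '}' matches '{'; pop; stack = (empty)
pos 28: push '['; stack = [
pos 29: push '['; stack = [[
pos 30: ']' matches '['; pop; stack = [
pos 31: ']' matches '['; pop; stack = (empty)
pos 32: push '['; stack = [
pos 33: ']' matches '['; pop; stack = (empty)
pos 34: push '{'; stack = {
pos 35: '}' matches '{'; pop; stack = (empty)
pos 36: push '('; stack = (
pos 37: push '['; stack = ([
pos 38: ']' matches '['; pop; stack = (
pos 39: ')' matches '('; pop; stack = (empty)
end: stack empty → VALID
Verdict: properly nested → yes

Answer: yes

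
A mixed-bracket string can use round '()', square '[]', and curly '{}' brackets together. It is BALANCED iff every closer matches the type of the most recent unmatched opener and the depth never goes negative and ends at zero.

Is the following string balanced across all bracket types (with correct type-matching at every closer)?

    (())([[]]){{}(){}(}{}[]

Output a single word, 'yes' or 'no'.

pos 0: push '('; stack = (
pos 1: push '('; stack = ((
pos 2: ')' matches '('; pop; stack = (
pos 3: ')' matches '('; pop; stack = (empty)
pos 4: push '('; stack = (
pos 5: push '['; stack = ([
pos 6: push '['; stack = ([[
pos 7: ']' matches '['; pop; stack = ([
pos 8: ']' matches '['; pop; stack = (
pos 9: ')' matches '('; pop; stack = (empty)
pos 10: push '{'; stack = {
pos 11: push '{'; stack = {{
pos 12: '}' matches '{'; pop; stack = {
pos 13: push '('; stack = {(
pos 14: ')' matches '('; pop; stack = {
pos 15: push '{'; stack = {{
pos 16: '}' matches '{'; pop; stack = {
pos 17: push '('; stack = {(
pos 18: saw closer '}' but top of stack is '(' (expected ')') → INVALID
Verdict: type mismatch at position 18: '}' closes '(' → no

Answer: no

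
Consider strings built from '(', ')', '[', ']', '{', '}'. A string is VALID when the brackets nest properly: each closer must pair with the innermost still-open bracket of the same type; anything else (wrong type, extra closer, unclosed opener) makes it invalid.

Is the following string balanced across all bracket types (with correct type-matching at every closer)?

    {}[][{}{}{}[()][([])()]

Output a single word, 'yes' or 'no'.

Answer: no

Derivation:
pos 0: push '{'; stack = {
pos 1: '}' matches '{'; pop; stack = (empty)
pos 2: push '['; stack = [
pos 3: ']' matches '['; pop; stack = (empty)
pos 4: push '['; stack = [
pos 5: push '{'; stack = [{
pos 6: '}' matches '{'; pop; stack = [
pos 7: push '{'; stack = [{
pos 8: '}' matches '{'; pop; stack = [
pos 9: push '{'; stack = [{
pos 10: '}' matches '{'; pop; stack = [
pos 11: push '['; stack = [[
pos 12: push '('; stack = [[(
pos 13: ')' matches '('; pop; stack = [[
pos 14: ']' matches '['; pop; stack = [
pos 15: push '['; stack = [[
pos 16: push '('; stack = [[(
pos 17: push '['; stack = [[([
pos 18: ']' matches '['; pop; stack = [[(
pos 19: ')' matches '('; pop; stack = [[
pos 20: push '('; stack = [[(
pos 21: ')' matches '('; pop; stack = [[
pos 22: ']' matches '['; pop; stack = [
end: stack still non-empty ([) → INVALID
Verdict: unclosed openers at end: [ → no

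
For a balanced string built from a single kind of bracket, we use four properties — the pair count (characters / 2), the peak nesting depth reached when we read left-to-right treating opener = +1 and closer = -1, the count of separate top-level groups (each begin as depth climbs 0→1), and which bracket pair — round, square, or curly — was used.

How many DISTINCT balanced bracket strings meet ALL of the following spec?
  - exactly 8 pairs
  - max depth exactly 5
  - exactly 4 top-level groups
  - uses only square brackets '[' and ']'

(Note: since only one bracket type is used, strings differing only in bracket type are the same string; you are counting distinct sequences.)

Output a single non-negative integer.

Answer: 4

Derivation:
Spec: pairs=8 depth=5 groups=4
Count(depth <= 5) = 165
Count(depth <= 4) = 161
Count(depth == 5) = 165 - 161 = 4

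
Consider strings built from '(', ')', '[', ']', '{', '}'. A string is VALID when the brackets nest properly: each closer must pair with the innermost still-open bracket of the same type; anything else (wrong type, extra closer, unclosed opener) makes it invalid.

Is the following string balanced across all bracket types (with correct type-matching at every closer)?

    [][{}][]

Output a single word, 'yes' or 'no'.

Answer: yes

Derivation:
pos 0: push '['; stack = [
pos 1: ']' matches '['; pop; stack = (empty)
pos 2: push '['; stack = [
pos 3: push '{'; stack = [{
pos 4: '}' matches '{'; pop; stack = [
pos 5: ']' matches '['; pop; stack = (empty)
pos 6: push '['; stack = [
pos 7: ']' matches '['; pop; stack = (empty)
end: stack empty → VALID
Verdict: properly nested → yes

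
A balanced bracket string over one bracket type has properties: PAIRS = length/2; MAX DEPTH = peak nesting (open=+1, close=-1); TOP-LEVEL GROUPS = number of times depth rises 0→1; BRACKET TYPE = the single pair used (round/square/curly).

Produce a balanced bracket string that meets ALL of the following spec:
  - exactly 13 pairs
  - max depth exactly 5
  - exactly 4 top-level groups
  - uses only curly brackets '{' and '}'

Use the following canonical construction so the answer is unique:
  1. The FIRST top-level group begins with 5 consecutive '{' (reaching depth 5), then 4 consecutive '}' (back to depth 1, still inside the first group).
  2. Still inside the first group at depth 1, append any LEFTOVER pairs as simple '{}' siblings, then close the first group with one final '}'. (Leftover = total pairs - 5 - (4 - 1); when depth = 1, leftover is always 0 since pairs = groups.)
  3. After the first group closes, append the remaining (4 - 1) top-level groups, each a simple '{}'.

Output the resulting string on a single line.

Answer: {{{{{}}}}{}{}{}{}{}}{}{}{}

Derivation:
Spec: pairs=13 depth=5 groups=4
Leftover pairs = 13 - 5 - (4-1) = 5
First group: deep chain of depth 5 + 5 sibling pairs
Remaining 3 groups: simple '{}' each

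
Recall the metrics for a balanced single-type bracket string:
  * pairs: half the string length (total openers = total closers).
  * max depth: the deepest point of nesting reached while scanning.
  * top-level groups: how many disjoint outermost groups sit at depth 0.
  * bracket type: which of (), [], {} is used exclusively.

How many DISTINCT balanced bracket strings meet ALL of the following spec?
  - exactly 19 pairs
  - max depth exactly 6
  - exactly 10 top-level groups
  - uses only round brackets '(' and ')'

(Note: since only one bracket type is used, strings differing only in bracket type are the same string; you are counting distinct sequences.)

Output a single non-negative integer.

Answer: 98010

Derivation:
Spec: pairs=19 depth=6 groups=10
Count(depth <= 6) = 2444250
Count(depth <= 5) = 2346240
Count(depth == 6) = 2444250 - 2346240 = 98010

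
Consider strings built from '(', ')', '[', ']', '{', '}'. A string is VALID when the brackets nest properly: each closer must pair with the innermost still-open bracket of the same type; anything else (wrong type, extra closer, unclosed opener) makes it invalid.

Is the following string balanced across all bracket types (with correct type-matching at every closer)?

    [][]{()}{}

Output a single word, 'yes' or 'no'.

Answer: yes

Derivation:
pos 0: push '['; stack = [
pos 1: ']' matches '['; pop; stack = (empty)
pos 2: push '['; stack = [
pos 3: ']' matches '['; pop; stack = (empty)
pos 4: push '{'; stack = {
pos 5: push '('; stack = {(
pos 6: ')' matches '('; pop; stack = {
pos 7: '}' matches '{'; pop; stack = (empty)
pos 8: push '{'; stack = {
pos 9: '}' matches '{'; pop; stack = (empty)
end: stack empty → VALID
Verdict: properly nested → yes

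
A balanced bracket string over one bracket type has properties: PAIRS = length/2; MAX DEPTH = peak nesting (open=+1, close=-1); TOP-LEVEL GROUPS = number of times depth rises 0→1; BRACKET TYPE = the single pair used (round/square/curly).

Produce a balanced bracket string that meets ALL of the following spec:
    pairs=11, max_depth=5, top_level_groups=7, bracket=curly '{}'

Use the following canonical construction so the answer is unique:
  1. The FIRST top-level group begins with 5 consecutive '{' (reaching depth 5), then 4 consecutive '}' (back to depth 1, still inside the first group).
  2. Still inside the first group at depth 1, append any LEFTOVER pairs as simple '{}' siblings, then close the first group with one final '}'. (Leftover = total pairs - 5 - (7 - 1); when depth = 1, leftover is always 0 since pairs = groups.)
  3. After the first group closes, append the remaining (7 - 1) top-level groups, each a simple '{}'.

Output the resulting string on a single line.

Answer: {{{{{}}}}}{}{}{}{}{}{}

Derivation:
Spec: pairs=11 depth=5 groups=7
Leftover pairs = 11 - 5 - (7-1) = 0
First group: deep chain of depth 5 + 0 sibling pairs
Remaining 6 groups: simple '{}' each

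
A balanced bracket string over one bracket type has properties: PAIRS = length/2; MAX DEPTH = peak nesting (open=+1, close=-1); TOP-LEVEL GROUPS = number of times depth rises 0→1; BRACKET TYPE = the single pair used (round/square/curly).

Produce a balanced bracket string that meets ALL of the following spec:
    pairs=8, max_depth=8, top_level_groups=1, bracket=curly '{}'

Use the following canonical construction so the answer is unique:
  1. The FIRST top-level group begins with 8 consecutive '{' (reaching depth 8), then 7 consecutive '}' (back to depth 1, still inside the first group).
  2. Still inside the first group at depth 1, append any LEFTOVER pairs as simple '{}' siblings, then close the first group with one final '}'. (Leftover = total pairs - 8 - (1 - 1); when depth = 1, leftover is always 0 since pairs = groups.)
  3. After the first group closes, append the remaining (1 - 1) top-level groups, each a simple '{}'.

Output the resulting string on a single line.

Answer: {{{{{{{{}}}}}}}}

Derivation:
Spec: pairs=8 depth=8 groups=1
Leftover pairs = 8 - 8 - (1-1) = 0
First group: deep chain of depth 8 + 0 sibling pairs
Remaining 0 groups: simple '{}' each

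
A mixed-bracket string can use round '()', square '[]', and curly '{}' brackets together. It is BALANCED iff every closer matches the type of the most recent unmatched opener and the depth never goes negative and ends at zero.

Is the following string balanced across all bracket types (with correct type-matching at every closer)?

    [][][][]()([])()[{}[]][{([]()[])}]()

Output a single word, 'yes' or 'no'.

pos 0: push '['; stack = [
pos 1: ']' matches '['; pop; stack = (empty)
pos 2: push '['; stack = [
pos 3: ']' matches '['; pop; stack = (empty)
pos 4: push '['; stack = [
pos 5: ']' matches '['; pop; stack = (empty)
pos 6: push '['; stack = [
pos 7: ']' matches '['; pop; stack = (empty)
pos 8: push '('; stack = (
pos 9: ')' matches '('; pop; stack = (empty)
pos 10: push '('; stack = (
pos 11: push '['; stack = ([
pos 12: ']' matches '['; pop; stack = (
pos 13: ')' matches '('; pop; stack = (empty)
pos 14: push '('; stack = (
pos 15: ')' matches '('; pop; stack = (empty)
pos 16: push '['; stack = [
pos 17: push '{'; stack = [{
pos 18: '}' matches '{'; pop; stack = [
pos 19: push '['; stack = [[
pos 20: ']' matches '['; pop; stack = [
pos 21: ']' matches '['; pop; stack = (empty)
pos 22: push '['; stack = [
pos 23: push '{'; stack = [{
pos 24: push '('; stack = [{(
pos 25: push '['; stack = [{([
pos 26: ']' matches '['; pop; stack = [{(
pos 27: push '('; stack = [{((
pos 28: ')' matches '('; pop; stack = [{(
pos 29: push '['; stack = [{([
pos 30: ']' matches '['; pop; stack = [{(
pos 31: ')' matches '('; pop; stack = [{
pos 32: '}' matches '{'; pop; stack = [
pos 33: ']' matches '['; pop; stack = (empty)
pos 34: push '('; stack = (
pos 35: ')' matches '('; pop; stack = (empty)
end: stack empty → VALID
Verdict: properly nested → yes

Answer: yes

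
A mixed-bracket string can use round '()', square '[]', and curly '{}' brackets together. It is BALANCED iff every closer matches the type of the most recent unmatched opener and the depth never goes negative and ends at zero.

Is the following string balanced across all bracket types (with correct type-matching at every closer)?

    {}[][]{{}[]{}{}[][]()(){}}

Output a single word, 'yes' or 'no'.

Answer: yes

Derivation:
pos 0: push '{'; stack = {
pos 1: '}' matches '{'; pop; stack = (empty)
pos 2: push '['; stack = [
pos 3: ']' matches '['; pop; stack = (empty)
pos 4: push '['; stack = [
pos 5: ']' matches '['; pop; stack = (empty)
pos 6: push '{'; stack = {
pos 7: push '{'; stack = {{
pos 8: '}' matches '{'; pop; stack = {
pos 9: push '['; stack = {[
pos 10: ']' matches '['; pop; stack = {
pos 11: push '{'; stack = {{
pos 12: '}' matches '{'; pop; stack = {
pos 13: push '{'; stack = {{
pos 14: '}' matches '{'; pop; stack = {
pos 15: push '['; stack = {[
pos 16: ']' matches '['; pop; stack = {
pos 17: push '['; stack = {[
pos 18: ']' matches '['; pop; stack = {
pos 19: push '('; stack = {(
pos 20: ')' matches '('; pop; stack = {
pos 21: push '('; stack = {(
pos 22: ')' matches '('; pop; stack = {
pos 23: push '{'; stack = {{
pos 24: '}' matches '{'; pop; stack = {
pos 25: '}' matches '{'; pop; stack = (empty)
end: stack empty → VALID
Verdict: properly nested → yes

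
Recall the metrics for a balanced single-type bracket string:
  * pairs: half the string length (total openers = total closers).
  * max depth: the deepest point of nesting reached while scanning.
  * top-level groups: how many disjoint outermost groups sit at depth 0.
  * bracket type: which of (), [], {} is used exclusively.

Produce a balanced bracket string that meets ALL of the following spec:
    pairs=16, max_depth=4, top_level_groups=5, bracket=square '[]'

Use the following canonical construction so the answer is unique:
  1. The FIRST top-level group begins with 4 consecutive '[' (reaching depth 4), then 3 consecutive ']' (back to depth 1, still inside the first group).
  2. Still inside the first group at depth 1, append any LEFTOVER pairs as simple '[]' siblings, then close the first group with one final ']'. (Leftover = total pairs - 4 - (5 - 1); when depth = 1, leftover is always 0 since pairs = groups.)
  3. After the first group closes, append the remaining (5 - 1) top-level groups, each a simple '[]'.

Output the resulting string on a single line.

Spec: pairs=16 depth=4 groups=5
Leftover pairs = 16 - 4 - (5-1) = 8
First group: deep chain of depth 4 + 8 sibling pairs
Remaining 4 groups: simple '[]' each

Answer: [[[[]]][][][][][][][][]][][][][]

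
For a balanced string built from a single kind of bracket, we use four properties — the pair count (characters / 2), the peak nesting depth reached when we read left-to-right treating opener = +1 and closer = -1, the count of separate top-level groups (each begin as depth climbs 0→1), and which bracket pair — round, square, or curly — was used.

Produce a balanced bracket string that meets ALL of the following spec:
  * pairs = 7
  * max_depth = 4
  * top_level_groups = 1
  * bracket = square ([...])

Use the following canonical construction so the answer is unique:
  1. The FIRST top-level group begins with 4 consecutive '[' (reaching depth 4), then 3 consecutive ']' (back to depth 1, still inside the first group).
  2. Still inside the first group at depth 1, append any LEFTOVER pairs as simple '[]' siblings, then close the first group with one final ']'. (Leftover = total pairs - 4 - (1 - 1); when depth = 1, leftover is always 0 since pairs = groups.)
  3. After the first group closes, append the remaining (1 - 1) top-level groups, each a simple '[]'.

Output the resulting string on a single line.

Answer: [[[[]]][][][]]

Derivation:
Spec: pairs=7 depth=4 groups=1
Leftover pairs = 7 - 4 - (1-1) = 3
First group: deep chain of depth 4 + 3 sibling pairs
Remaining 0 groups: simple '[]' each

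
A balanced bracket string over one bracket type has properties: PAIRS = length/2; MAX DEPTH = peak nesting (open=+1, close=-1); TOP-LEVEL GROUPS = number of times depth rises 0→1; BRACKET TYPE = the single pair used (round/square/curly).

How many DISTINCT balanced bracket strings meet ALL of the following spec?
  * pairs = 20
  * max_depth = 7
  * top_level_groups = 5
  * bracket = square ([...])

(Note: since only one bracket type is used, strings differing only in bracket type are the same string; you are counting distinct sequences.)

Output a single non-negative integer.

Spec: pairs=20 depth=7 groups=5
Count(depth <= 7) = 420282805
Count(depth <= 6) = 356441110
Count(depth == 7) = 420282805 - 356441110 = 63841695

Answer: 63841695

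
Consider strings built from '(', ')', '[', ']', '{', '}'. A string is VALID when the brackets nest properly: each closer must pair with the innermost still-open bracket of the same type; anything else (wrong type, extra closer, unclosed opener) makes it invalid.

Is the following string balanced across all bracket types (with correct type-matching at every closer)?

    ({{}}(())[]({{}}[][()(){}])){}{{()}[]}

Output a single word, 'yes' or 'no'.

Answer: yes

Derivation:
pos 0: push '('; stack = (
pos 1: push '{'; stack = ({
pos 2: push '{'; stack = ({{
pos 3: '}' matches '{'; pop; stack = ({
pos 4: '}' matches '{'; pop; stack = (
pos 5: push '('; stack = ((
pos 6: push '('; stack = (((
pos 7: ')' matches '('; pop; stack = ((
pos 8: ')' matches '('; pop; stack = (
pos 9: push '['; stack = ([
pos 10: ']' matches '['; pop; stack = (
pos 11: push '('; stack = ((
pos 12: push '{'; stack = (({
pos 13: push '{'; stack = (({{
pos 14: '}' matches '{'; pop; stack = (({
pos 15: '}' matches '{'; pop; stack = ((
pos 16: push '['; stack = (([
pos 17: ']' matches '['; pop; stack = ((
pos 18: push '['; stack = (([
pos 19: push '('; stack = (([(
pos 20: ')' matches '('; pop; stack = (([
pos 21: push '('; stack = (([(
pos 22: ')' matches '('; pop; stack = (([
pos 23: push '{'; stack = (([{
pos 24: '}' matches '{'; pop; stack = (([
pos 25: ']' matches '['; pop; stack = ((
pos 26: ')' matches '('; pop; stack = (
pos 27: ')' matches '('; pop; stack = (empty)
pos 28: push '{'; stack = {
pos 29: '}' matches '{'; pop; stack = (empty)
pos 30: push '{'; stack = {
pos 31: push '{'; stack = {{
pos 32: push '('; stack = {{(
pos 33: ')' matches '('; pop; stack = {{
pos 34: '}' matches '{'; pop; stack = {
pos 35: push '['; stack = {[
pos 36: ']' matches '['; pop; stack = {
pos 37: '}' matches '{'; pop; stack = (empty)
end: stack empty → VALID
Verdict: properly nested → yes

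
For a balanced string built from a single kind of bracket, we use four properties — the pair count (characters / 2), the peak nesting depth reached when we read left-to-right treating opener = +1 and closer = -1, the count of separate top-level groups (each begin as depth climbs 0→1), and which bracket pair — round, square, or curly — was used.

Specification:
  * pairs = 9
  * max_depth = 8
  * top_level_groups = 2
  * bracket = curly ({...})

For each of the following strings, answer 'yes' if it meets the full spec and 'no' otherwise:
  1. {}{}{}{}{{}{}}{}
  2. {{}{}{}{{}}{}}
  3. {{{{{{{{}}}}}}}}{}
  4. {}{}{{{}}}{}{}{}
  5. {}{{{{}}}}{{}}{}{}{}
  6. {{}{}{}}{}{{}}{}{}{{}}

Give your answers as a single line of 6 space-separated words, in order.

Answer: no no yes no no no

Derivation:
String 1 '{}{}{}{}{{}{}}{}': depth seq [1 0 1 0 1 0 1 0 1 2 1 2 1 0 1 0]
  -> pairs=8 depth=2 groups=6 -> no
String 2 '{{}{}{}{{}}{}}': depth seq [1 2 1 2 1 2 1 2 3 2 1 2 1 0]
  -> pairs=7 depth=3 groups=1 -> no
String 3 '{{{{{{{{}}}}}}}}{}': depth seq [1 2 3 4 5 6 7 8 7 6 5 4 3 2 1 0 1 0]
  -> pairs=9 depth=8 groups=2 -> yes
String 4 '{}{}{{{}}}{}{}{}': depth seq [1 0 1 0 1 2 3 2 1 0 1 0 1 0 1 0]
  -> pairs=8 depth=3 groups=6 -> no
String 5 '{}{{{{}}}}{{}}{}{}{}': depth seq [1 0 1 2 3 4 3 2 1 0 1 2 1 0 1 0 1 0 1 0]
  -> pairs=10 depth=4 groups=6 -> no
String 6 '{{}{}{}}{}{{}}{}{}{{}}': depth seq [1 2 1 2 1 2 1 0 1 0 1 2 1 0 1 0 1 0 1 2 1 0]
  -> pairs=11 depth=2 groups=6 -> no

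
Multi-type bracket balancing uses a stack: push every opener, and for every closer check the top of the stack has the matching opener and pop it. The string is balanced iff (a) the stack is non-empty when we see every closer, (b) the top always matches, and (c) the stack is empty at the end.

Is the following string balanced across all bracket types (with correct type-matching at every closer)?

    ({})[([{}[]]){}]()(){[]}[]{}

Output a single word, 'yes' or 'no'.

pos 0: push '('; stack = (
pos 1: push '{'; stack = ({
pos 2: '}' matches '{'; pop; stack = (
pos 3: ')' matches '('; pop; stack = (empty)
pos 4: push '['; stack = [
pos 5: push '('; stack = [(
pos 6: push '['; stack = [([
pos 7: push '{'; stack = [([{
pos 8: '}' matches '{'; pop; stack = [([
pos 9: push '['; stack = [([[
pos 10: ']' matches '['; pop; stack = [([
pos 11: ']' matches '['; pop; stack = [(
pos 12: ')' matches '('; pop; stack = [
pos 13: push '{'; stack = [{
pos 14: '}' matches '{'; pop; stack = [
pos 15: ']' matches '['; pop; stack = (empty)
pos 16: push '('; stack = (
pos 17: ')' matches '('; pop; stack = (empty)
pos 18: push '('; stack = (
pos 19: ')' matches '('; pop; stack = (empty)
pos 20: push '{'; stack = {
pos 21: push '['; stack = {[
pos 22: ']' matches '['; pop; stack = {
pos 23: '}' matches '{'; pop; stack = (empty)
pos 24: push '['; stack = [
pos 25: ']' matches '['; pop; stack = (empty)
pos 26: push '{'; stack = {
pos 27: '}' matches '{'; pop; stack = (empty)
end: stack empty → VALID
Verdict: properly nested → yes

Answer: yes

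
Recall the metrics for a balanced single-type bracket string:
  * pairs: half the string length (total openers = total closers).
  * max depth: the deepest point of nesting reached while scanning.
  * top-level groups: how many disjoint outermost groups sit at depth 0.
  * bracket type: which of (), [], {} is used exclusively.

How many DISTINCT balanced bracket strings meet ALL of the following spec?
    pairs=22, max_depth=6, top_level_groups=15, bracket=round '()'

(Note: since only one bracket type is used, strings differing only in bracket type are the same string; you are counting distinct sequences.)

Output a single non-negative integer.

Spec: pairs=22 depth=6 groups=15
Count(depth <= 6) = 806910
Count(depth <= 5) = 802455
Count(depth == 6) = 806910 - 802455 = 4455

Answer: 4455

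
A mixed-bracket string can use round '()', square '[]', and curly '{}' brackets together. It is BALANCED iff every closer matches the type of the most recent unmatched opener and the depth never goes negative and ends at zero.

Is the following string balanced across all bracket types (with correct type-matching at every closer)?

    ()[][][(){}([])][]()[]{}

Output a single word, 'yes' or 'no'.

pos 0: push '('; stack = (
pos 1: ')' matches '('; pop; stack = (empty)
pos 2: push '['; stack = [
pos 3: ']' matches '['; pop; stack = (empty)
pos 4: push '['; stack = [
pos 5: ']' matches '['; pop; stack = (empty)
pos 6: push '['; stack = [
pos 7: push '('; stack = [(
pos 8: ')' matches '('; pop; stack = [
pos 9: push '{'; stack = [{
pos 10: '}' matches '{'; pop; stack = [
pos 11: push '('; stack = [(
pos 12: push '['; stack = [([
pos 13: ']' matches '['; pop; stack = [(
pos 14: ')' matches '('; pop; stack = [
pos 15: ']' matches '['; pop; stack = (empty)
pos 16: push '['; stack = [
pos 17: ']' matches '['; pop; stack = (empty)
pos 18: push '('; stack = (
pos 19: ')' matches '('; pop; stack = (empty)
pos 20: push '['; stack = [
pos 21: ']' matches '['; pop; stack = (empty)
pos 22: push '{'; stack = {
pos 23: '}' matches '{'; pop; stack = (empty)
end: stack empty → VALID
Verdict: properly nested → yes

Answer: yes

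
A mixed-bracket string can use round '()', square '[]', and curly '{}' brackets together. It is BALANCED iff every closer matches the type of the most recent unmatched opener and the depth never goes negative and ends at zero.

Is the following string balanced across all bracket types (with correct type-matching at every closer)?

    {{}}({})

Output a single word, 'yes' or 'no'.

Answer: yes

Derivation:
pos 0: push '{'; stack = {
pos 1: push '{'; stack = {{
pos 2: '}' matches '{'; pop; stack = {
pos 3: '}' matches '{'; pop; stack = (empty)
pos 4: push '('; stack = (
pos 5: push '{'; stack = ({
pos 6: '}' matches '{'; pop; stack = (
pos 7: ')' matches '('; pop; stack = (empty)
end: stack empty → VALID
Verdict: properly nested → yes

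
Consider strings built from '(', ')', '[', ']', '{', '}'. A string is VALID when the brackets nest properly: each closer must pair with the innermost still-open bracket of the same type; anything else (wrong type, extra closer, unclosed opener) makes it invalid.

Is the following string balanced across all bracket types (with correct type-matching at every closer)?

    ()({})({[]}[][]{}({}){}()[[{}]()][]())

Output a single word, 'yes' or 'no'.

pos 0: push '('; stack = (
pos 1: ')' matches '('; pop; stack = (empty)
pos 2: push '('; stack = (
pos 3: push '{'; stack = ({
pos 4: '}' matches '{'; pop; stack = (
pos 5: ')' matches '('; pop; stack = (empty)
pos 6: push '('; stack = (
pos 7: push '{'; stack = ({
pos 8: push '['; stack = ({[
pos 9: ']' matches '['; pop; stack = ({
pos 10: '}' matches '{'; pop; stack = (
pos 11: push '['; stack = ([
pos 12: ']' matches '['; pop; stack = (
pos 13: push '['; stack = ([
pos 14: ']' matches '['; pop; stack = (
pos 15: push '{'; stack = ({
pos 16: '}' matches '{'; pop; stack = (
pos 17: push '('; stack = ((
pos 18: push '{'; stack = (({
pos 19: '}' matches '{'; pop; stack = ((
pos 20: ')' matches '('; pop; stack = (
pos 21: push '{'; stack = ({
pos 22: '}' matches '{'; pop; stack = (
pos 23: push '('; stack = ((
pos 24: ')' matches '('; pop; stack = (
pos 25: push '['; stack = ([
pos 26: push '['; stack = ([[
pos 27: push '{'; stack = ([[{
pos 28: '}' matches '{'; pop; stack = ([[
pos 29: ']' matches '['; pop; stack = ([
pos 30: push '('; stack = ([(
pos 31: ')' matches '('; pop; stack = ([
pos 32: ']' matches '['; pop; stack = (
pos 33: push '['; stack = ([
pos 34: ']' matches '['; pop; stack = (
pos 35: push '('; stack = ((
pos 36: ')' matches '('; pop; stack = (
pos 37: ')' matches '('; pop; stack = (empty)
end: stack empty → VALID
Verdict: properly nested → yes

Answer: yes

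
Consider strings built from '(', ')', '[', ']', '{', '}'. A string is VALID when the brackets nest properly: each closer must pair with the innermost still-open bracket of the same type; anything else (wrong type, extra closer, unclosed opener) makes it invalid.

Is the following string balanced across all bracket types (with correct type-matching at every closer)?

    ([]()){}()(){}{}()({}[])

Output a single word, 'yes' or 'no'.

Answer: yes

Derivation:
pos 0: push '('; stack = (
pos 1: push '['; stack = ([
pos 2: ']' matches '['; pop; stack = (
pos 3: push '('; stack = ((
pos 4: ')' matches '('; pop; stack = (
pos 5: ')' matches '('; pop; stack = (empty)
pos 6: push '{'; stack = {
pos 7: '}' matches '{'; pop; stack = (empty)
pos 8: push '('; stack = (
pos 9: ')' matches '('; pop; stack = (empty)
pos 10: push '('; stack = (
pos 11: ')' matches '('; pop; stack = (empty)
pos 12: push '{'; stack = {
pos 13: '}' matches '{'; pop; stack = (empty)
pos 14: push '{'; stack = {
pos 15: '}' matches '{'; pop; stack = (empty)
pos 16: push '('; stack = (
pos 17: ')' matches '('; pop; stack = (empty)
pos 18: push '('; stack = (
pos 19: push '{'; stack = ({
pos 20: '}' matches '{'; pop; stack = (
pos 21: push '['; stack = ([
pos 22: ']' matches '['; pop; stack = (
pos 23: ')' matches '('; pop; stack = (empty)
end: stack empty → VALID
Verdict: properly nested → yes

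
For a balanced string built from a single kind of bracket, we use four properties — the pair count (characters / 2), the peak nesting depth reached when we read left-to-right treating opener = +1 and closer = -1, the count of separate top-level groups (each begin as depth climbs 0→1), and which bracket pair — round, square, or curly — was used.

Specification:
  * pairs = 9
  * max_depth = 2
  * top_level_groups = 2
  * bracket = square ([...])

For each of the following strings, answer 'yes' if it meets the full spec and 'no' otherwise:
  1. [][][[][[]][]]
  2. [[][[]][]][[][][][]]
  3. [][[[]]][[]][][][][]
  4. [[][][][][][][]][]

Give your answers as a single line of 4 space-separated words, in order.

Answer: no no no yes

Derivation:
String 1 '[][][[][[]][]]': depth seq [1 0 1 0 1 2 1 2 3 2 1 2 1 0]
  -> pairs=7 depth=3 groups=3 -> no
String 2 '[[][[]][]][[][][][]]': depth seq [1 2 1 2 3 2 1 2 1 0 1 2 1 2 1 2 1 2 1 0]
  -> pairs=10 depth=3 groups=2 -> no
String 3 '[][[[]]][[]][][][][]': depth seq [1 0 1 2 3 2 1 0 1 2 1 0 1 0 1 0 1 0 1 0]
  -> pairs=10 depth=3 groups=7 -> no
String 4 '[[][][][][][][]][]': depth seq [1 2 1 2 1 2 1 2 1 2 1 2 1 2 1 0 1 0]
  -> pairs=9 depth=2 groups=2 -> yes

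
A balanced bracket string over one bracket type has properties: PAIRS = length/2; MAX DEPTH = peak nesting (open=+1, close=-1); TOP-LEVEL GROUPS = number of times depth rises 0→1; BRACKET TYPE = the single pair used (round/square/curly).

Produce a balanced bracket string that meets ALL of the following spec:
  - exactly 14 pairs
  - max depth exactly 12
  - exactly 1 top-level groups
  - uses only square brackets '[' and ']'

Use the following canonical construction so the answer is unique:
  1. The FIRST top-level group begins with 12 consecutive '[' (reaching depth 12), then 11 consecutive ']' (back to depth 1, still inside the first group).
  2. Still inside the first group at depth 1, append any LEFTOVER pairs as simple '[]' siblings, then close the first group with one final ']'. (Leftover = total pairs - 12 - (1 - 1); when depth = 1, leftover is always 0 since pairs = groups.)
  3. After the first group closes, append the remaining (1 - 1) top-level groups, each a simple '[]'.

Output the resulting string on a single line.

Answer: [[[[[[[[[[[[]]]]]]]]]]][][]]

Derivation:
Spec: pairs=14 depth=12 groups=1
Leftover pairs = 14 - 12 - (1-1) = 2
First group: deep chain of depth 12 + 2 sibling pairs
Remaining 0 groups: simple '[]' each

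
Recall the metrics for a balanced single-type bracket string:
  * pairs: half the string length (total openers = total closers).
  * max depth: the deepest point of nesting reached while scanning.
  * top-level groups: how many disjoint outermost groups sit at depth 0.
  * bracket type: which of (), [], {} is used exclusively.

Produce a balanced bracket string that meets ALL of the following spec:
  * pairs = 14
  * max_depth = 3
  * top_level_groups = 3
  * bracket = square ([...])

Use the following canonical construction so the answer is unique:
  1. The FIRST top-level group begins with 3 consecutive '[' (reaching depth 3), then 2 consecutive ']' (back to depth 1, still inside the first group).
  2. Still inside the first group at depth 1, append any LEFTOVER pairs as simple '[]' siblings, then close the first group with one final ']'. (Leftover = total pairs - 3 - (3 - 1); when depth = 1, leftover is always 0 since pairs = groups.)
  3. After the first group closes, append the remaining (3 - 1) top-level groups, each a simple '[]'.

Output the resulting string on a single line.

Answer: [[[]][][][][][][][][][]][][]

Derivation:
Spec: pairs=14 depth=3 groups=3
Leftover pairs = 14 - 3 - (3-1) = 9
First group: deep chain of depth 3 + 9 sibling pairs
Remaining 2 groups: simple '[]' each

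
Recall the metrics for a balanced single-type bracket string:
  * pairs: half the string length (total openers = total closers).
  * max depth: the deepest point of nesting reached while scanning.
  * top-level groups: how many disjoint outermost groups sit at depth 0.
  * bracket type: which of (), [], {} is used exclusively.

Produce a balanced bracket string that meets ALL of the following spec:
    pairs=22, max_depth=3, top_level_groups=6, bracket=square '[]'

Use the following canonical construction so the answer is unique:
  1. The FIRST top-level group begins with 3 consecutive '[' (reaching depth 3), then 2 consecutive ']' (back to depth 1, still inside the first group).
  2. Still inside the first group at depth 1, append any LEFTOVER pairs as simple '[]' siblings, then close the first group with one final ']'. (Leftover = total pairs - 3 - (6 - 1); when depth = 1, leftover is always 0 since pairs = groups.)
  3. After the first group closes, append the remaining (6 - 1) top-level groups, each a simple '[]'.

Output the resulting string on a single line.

Answer: [[[]][][][][][][][][][][][][][][]][][][][][]

Derivation:
Spec: pairs=22 depth=3 groups=6
Leftover pairs = 22 - 3 - (6-1) = 14
First group: deep chain of depth 3 + 14 sibling pairs
Remaining 5 groups: simple '[]' each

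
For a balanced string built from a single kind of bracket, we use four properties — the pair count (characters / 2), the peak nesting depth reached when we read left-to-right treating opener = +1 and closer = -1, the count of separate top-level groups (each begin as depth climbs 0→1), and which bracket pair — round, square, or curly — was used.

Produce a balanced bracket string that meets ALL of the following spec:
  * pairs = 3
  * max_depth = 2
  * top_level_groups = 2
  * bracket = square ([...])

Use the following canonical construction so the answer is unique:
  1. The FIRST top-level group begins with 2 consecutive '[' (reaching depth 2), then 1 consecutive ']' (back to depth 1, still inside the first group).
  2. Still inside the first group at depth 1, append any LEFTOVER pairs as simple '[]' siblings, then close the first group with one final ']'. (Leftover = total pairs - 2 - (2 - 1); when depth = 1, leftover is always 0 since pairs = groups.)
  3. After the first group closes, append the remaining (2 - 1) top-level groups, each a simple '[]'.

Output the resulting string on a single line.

Spec: pairs=3 depth=2 groups=2
Leftover pairs = 3 - 2 - (2-1) = 0
First group: deep chain of depth 2 + 0 sibling pairs
Remaining 1 groups: simple '[]' each

Answer: [[]][]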